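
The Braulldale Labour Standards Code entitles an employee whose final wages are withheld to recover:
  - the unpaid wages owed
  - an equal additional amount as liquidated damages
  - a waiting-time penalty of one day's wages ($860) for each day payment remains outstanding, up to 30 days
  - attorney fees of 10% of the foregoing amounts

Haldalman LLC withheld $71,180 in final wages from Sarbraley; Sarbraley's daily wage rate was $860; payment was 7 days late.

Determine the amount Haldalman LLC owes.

$163,218

Liquidated damages (equal amount): $71,180
Penalty days: min(7, 30) = 7
Waiting-time penalty: 7 × $860 = $6,020
Subtotal: $71,180 + $71,180 + $6,020 = $148,380
Attorney fees: 10% of $148,380 = $14,838
Total award: $148,380 + $14,838 = $163,218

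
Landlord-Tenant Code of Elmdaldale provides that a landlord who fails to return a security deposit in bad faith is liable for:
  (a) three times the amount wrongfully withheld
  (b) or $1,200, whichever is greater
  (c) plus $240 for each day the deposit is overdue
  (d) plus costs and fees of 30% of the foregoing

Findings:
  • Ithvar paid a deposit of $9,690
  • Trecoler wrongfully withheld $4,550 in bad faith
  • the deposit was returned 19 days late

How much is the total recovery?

Trebled: 3 × $4,550 = $13,650
Minimum $1,200: $13,650 meets the minimum, no increase.
Late-return penalty: 19 × $240 = $4,560
Damages plus late penalty: $13,650 + $4,560 = $18,210
Costs and fees: 30% of $18,210 = $5,463
Total recovery: $18,210 + $5,463 = $23,673

$23,673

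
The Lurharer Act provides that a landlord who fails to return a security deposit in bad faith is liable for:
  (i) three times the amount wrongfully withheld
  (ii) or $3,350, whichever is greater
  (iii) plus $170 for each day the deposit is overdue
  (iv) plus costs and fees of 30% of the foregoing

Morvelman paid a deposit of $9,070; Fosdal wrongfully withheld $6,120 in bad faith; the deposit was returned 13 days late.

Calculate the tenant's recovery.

$26,741

Trebled: 3 × $6,120 = $18,360
Minimum $3,350: $18,360 meets the minimum, no increase.
Late-return penalty: 13 × $170 = $2,210
Damages plus late penalty: $18,360 + $2,210 = $20,570
Costs and fees: 30% of $20,570 = $6,171
Total recovery: $20,570 + $6,171 = $26,741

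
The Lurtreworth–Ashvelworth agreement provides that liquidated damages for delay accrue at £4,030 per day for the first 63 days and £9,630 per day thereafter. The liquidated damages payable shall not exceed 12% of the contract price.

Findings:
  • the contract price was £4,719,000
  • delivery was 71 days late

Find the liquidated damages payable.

£330,930

First 63 days: 63 × £4,030 = £253,890
Remaining days: (71 − 63) × £9,630 = £77,040
Accrued per-day damages: £253,890 + £77,040 = £330,930
Cap: 12% of £4,719,000 = £566,280
Cap at £566,280: £330,930 is within the cap, no reduction.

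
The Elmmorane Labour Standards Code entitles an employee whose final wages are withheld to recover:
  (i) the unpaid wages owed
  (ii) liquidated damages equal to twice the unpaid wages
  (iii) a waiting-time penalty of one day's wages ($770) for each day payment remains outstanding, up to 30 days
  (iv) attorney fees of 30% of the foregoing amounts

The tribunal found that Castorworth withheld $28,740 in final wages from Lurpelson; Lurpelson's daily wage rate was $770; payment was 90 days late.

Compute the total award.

Doubled: 2 × $28,740 = $57,480
Penalty days: min(90, 30) = 30
Waiting-time penalty: 30 × $770 = $23,100
Subtotal: $28,740 + $57,480 + $23,100 = $109,320
Attorney fees: 30% of $109,320 = $32,796
Total award: $109,320 + $32,796 = $142,116

$142,116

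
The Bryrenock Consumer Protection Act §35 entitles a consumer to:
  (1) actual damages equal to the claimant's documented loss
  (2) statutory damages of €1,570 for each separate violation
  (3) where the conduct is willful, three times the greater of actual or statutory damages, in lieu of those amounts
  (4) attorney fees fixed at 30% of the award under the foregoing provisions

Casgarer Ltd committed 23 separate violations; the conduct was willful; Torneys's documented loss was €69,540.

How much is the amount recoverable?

Statutory damages: 23 × €1,570 = €36,110
Greater of actual damages (€69,540) or statutory damages (€36,110): €69,540
Trebled: 3 × €69,540 = €208,620
Attorney fees: 30% of €208,620 = €62,586
Total recovery: €208,620 + €62,586 = €271,206

€271,206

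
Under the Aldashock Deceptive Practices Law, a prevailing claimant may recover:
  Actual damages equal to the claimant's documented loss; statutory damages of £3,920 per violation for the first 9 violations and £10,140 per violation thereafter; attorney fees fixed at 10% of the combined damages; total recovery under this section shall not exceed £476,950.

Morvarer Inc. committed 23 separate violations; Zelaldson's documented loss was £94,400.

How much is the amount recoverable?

First 9 violations: 9 × £3,920 = £35,280
Remaining violations: (23 − 9) × £10,140 = £141,960
Statutory damages: £35,280 + £141,960 = £177,240
Combined damages: £94,400 + £177,240 = £271,640
Attorney fees: 10% of £271,640 = £27,164
Total before cap: £271,640 + £27,164 = £298,804
Cap at £476,950: £298,804 is within the cap, no reduction.

Total recovery: £298,804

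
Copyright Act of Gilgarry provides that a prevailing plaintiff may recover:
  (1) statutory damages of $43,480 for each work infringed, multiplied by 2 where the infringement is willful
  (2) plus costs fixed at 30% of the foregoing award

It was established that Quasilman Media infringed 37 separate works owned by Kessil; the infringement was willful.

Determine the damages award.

$4,182,776

Statutory damages: 37 × $43,480 = $1,608,760
Doubled: 2 × $1,608,760 = $3,217,520
Costs: 30% of $3,217,520 = $965,256
Award plus costs: $3,217,520 + $965,256 = $4,182,776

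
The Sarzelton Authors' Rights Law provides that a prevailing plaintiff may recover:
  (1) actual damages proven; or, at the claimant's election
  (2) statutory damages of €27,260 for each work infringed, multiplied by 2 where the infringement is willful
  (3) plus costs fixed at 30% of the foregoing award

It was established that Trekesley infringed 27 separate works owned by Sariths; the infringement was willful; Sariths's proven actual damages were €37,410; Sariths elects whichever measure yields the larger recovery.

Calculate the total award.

€1,913,652

Statutory damages: 27 × €27,260 = €736,020
Doubled: 2 × €736,020 = €1,472,040
Greater of actual damages (€37,410) or enhanced statutory damages (€1,472,040): €1,472,040
Costs: 30% of €1,472,040 = €441,612
Award plus costs: €1,472,040 + €441,612 = €1,913,652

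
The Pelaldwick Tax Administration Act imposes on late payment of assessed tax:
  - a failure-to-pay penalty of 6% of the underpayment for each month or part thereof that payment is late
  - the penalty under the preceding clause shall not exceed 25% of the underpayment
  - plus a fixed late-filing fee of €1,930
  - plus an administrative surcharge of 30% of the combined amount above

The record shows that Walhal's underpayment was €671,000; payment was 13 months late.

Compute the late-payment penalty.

Accrued rate: 6% × 13 = 78%, capped at 25% → 25%
Failure-to-pay penalty: 25% of €671,000 = €167,750
Penalty before surcharge: €167,750 + €1,930 = €169,680
Administrative surcharge: 30% of €169,680 = €50,904
Total penalty: €169,680 + €50,904 = €220,584

Penalty: €220,584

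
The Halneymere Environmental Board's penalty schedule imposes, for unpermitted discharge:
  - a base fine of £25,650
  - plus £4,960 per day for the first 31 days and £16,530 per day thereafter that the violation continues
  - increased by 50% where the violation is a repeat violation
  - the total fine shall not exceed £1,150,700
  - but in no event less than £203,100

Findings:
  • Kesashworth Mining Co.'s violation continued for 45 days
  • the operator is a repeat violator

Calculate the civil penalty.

£616,245

First 31 days: 31 × £4,960 = £153,760
Remaining days: (45 − 31) × £16,530 = £231,420
Per-day component: £153,760 + £231,420 = £385,180
Base plus per-day: £25,650 + £385,180 = £410,830
Enhancement: 50% of £410,830 = £205,415
Enhanced fine: £410,830 + £205,415 = £616,245
Cap at £1,150,700: £616,245 is within the cap, no reduction.
Minimum £203,100: £616,245 meets the minimum, no increase.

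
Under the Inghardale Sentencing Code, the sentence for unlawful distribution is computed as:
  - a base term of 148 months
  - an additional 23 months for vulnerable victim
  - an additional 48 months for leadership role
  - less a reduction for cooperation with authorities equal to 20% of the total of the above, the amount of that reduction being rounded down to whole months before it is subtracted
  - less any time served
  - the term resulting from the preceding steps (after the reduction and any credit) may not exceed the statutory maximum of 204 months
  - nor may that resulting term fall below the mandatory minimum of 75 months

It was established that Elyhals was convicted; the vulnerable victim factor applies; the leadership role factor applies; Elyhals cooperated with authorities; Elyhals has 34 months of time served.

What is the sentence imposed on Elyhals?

Vulnerable victim enhancement: +23 months
Leadership role enhancement: +48 months
Adjusted term: 148 months + 23 months + 48 months = 219 months
Cooperation with authorities reduction: 20% of 219 months = 43 months (rounded down)
After reduction: 219 − 43 = 176 months
Less time served: 176 months − 34 months = 142 months
Cap at 204 months: 142 months is within the cap, no reduction.
Minimum 75 months: 142 months meets the minimum, no increase.

142 months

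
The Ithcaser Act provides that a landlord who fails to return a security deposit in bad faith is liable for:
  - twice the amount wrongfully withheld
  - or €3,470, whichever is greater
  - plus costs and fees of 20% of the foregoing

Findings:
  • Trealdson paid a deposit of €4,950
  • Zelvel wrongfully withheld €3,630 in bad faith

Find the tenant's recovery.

€8,712

Doubled: 2 × €3,630 = €7,260
Minimum €3,470: €7,260 meets the minimum, no increase.
Costs and fees: 20% of €7,260 = €1,452
Total recovery: €7,260 + €1,452 = €8,712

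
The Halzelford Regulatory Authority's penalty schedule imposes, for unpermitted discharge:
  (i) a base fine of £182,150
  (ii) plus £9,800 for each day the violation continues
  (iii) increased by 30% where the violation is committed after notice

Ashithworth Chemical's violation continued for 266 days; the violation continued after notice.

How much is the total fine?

Per-day component: 266 × £9,800 = £2,606,800
Base plus per-day: £182,150 + £2,606,800 = £2,788,950
Enhancement: 30% of £2,788,950 = £836,685
Enhanced fine: £2,788,950 + £836,685 = £3,625,635

£3,625,635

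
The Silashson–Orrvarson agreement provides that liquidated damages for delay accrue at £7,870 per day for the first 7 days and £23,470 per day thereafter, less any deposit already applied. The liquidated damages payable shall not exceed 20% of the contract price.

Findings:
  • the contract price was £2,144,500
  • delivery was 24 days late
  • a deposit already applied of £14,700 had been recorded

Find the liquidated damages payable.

First 7 days: 7 × £7,870 = £55,090
Remaining days: (24 − 7) × £23,470 = £398,990
Accrued per-day damages: £55,090 + £398,990 = £454,080
Less deposit already applied: £454,080 − £14,700 = £439,380
Cap: 20% of £2,144,500 = £428,900
Cap at £428,900: £439,380 exceeds the cap → £428,900

£428,900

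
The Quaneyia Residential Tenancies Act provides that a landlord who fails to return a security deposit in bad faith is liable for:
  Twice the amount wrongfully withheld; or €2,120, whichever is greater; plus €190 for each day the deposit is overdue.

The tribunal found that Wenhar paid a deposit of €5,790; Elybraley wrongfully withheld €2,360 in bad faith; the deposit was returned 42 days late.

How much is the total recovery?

Doubled: 2 × €2,360 = €4,720
Minimum €2,120: €4,720 meets the minimum, no increase.
Late-return penalty: 42 × €190 = €7,980
Damages plus late penalty: €4,720 + €7,980 = €12,700

€12,700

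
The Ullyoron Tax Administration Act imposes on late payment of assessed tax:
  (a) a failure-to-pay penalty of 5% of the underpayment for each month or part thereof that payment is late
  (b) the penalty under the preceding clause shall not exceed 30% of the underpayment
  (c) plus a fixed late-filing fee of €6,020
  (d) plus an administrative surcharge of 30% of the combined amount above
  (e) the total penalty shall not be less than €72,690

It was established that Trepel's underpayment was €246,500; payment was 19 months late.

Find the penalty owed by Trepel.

€103,961

Accrued rate: 5% × 19 = 95%, capped at 30% → 30%
Failure-to-pay penalty: 30% of €246,500 = €73,950
Penalty before surcharge: €73,950 + €6,020 = €79,970
Administrative surcharge: 30% of €79,970 = €23,991
Total penalty: €79,970 + €23,991 = €103,961
Minimum €72,690: €103,961 meets the minimum, no increase.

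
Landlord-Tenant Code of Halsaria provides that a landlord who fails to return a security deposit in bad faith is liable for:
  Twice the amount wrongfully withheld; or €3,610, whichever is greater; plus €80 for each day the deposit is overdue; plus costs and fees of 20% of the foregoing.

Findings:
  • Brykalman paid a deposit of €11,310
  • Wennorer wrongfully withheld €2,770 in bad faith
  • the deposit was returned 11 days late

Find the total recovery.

Doubled: 2 × €2,770 = €5,540
Minimum €3,610: €5,540 meets the minimum, no increase.
Late-return penalty: 11 × €80 = €880
Damages plus late penalty: €5,540 + €880 = €6,420
Costs and fees: 20% of €6,420 = €1,284
Total recovery: €6,420 + €1,284 = €7,704

€7,704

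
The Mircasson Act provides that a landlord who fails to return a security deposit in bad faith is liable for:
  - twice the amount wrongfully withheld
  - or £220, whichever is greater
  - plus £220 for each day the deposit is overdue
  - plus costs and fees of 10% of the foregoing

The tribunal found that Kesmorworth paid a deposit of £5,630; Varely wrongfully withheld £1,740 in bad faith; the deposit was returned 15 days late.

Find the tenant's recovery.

£7,458

Doubled: 2 × £1,740 = £3,480
Minimum £220: £3,480 meets the minimum, no increase.
Late-return penalty: 15 × £220 = £3,300
Damages plus late penalty: £3,480 + £3,300 = £6,780
Costs and fees: 10% of £6,780 = £678
Total recovery: £6,780 + £678 = £7,458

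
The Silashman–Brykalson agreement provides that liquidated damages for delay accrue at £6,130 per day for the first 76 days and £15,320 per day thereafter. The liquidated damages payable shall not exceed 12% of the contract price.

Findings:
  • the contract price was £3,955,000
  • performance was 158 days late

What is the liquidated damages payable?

£474,600

First 76 days: 76 × £6,130 = £465,880
Remaining days: (158 − 76) × £15,320 = £1,256,240
Accrued per-day damages: £465,880 + £1,256,240 = £1,722,120
Cap: 12% of £3,955,000 = £474,600
Cap at £474,600: £1,722,120 exceeds the cap → £474,600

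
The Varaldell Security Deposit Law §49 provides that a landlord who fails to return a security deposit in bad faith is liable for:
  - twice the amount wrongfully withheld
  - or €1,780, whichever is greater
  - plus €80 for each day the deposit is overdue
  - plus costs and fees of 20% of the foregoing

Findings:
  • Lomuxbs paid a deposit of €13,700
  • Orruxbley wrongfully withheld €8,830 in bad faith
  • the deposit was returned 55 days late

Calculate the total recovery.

Doubled: 2 × €8,830 = €17,660
Minimum €1,780: €17,660 meets the minimum, no increase.
Late-return penalty: 55 × €80 = €4,400
Damages plus late penalty: €17,660 + €4,400 = €22,060
Costs and fees: 20% of €22,060 = €4,412
Total recovery: €22,060 + €4,412 = €26,472

€26,472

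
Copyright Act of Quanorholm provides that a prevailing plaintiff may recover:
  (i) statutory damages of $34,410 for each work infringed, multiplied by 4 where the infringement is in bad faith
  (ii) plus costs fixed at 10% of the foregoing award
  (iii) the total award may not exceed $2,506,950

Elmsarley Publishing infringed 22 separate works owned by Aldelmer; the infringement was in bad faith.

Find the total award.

Statutory damages: 22 × $34,410 = $757,020
Multiplied by 4: 4 × $757,020 = $3,028,080
Costs: 10% of $3,028,080 = $302,808
Award plus costs: $3,028,080 + $302,808 = $3,330,888
Cap at $2,506,950: $3,330,888 exceeds the cap → $2,506,950

$2,506,950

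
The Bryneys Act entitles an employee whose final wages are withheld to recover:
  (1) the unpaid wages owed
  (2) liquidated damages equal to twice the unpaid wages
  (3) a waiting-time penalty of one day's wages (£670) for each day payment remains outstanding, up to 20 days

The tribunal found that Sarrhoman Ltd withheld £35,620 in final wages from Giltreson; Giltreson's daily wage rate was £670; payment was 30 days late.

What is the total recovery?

Doubled: 2 × £35,620 = £71,240
Penalty days: min(30, 20) = 20
Waiting-time penalty: 20 × £670 = £13,400
Total award: £35,620 + £71,240 + £13,400 = £120,260

Total award: £120,260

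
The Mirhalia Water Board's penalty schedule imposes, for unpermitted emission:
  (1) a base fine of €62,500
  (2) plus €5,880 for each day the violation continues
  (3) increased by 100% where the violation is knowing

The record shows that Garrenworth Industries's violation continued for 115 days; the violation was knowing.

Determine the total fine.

Per-day component: 115 × €5,880 = €676,200
Base plus per-day: €62,500 + €676,200 = €738,700
Enhancement: 100% of €738,700 = €738,700
Enhanced fine: €738,700 + €738,700 = €1,477,400

Civil penalty: €1,477,400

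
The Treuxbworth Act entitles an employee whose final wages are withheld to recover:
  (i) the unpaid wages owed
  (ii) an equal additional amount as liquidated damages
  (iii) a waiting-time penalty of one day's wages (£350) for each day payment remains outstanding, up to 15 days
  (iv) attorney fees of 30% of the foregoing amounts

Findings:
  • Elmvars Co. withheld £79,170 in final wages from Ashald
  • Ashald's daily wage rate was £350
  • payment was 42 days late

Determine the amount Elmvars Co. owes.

£212,667

Liquidated damages (equal amount): £79,170
Penalty days: min(42, 15) = 15
Waiting-time penalty: 15 × £350 = £5,250
Subtotal: £79,170 + £79,170 + £5,250 = £163,590
Attorney fees: 30% of £163,590 = £49,077
Total award: £163,590 + £49,077 = £212,667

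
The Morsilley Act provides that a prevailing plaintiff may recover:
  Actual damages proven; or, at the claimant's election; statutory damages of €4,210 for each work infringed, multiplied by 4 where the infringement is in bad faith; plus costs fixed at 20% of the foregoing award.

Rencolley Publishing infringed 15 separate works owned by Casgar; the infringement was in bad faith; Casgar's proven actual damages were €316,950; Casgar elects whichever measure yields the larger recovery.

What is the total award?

Statutory damages: 15 × €4,210 = €63,150
Multiplied by 4: 4 × €63,150 = €252,600
Greater of actual damages (€316,950) or enhanced statutory damages (€252,600): €316,950
Costs: 20% of €316,950 = €63,390
Award plus costs: €316,950 + €63,390 = €380,340

€380,340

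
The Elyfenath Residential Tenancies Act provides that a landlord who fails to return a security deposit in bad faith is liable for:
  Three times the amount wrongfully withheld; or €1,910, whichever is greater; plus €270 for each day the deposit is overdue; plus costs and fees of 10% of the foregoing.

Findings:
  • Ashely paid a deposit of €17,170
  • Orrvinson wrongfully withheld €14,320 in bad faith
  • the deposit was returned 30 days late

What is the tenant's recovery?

€56,166

Trebled: 3 × €14,320 = €42,960
Minimum €1,910: €42,960 meets the minimum, no increase.
Late-return penalty: 30 × €270 = €8,100
Damages plus late penalty: €42,960 + €8,100 = €51,060
Costs and fees: 10% of €51,060 = €5,106
Total recovery: €51,060 + €5,106 = €56,166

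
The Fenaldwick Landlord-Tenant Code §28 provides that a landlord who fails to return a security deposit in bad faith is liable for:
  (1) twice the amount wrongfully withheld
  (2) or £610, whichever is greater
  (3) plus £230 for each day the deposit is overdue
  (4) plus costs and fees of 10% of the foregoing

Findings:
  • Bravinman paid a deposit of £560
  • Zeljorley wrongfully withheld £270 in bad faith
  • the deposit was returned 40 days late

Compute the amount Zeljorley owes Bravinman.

Doubled: 2 × £270 = £540
Minimum £610: £540 is below the minimum → £610
Late-return penalty: 40 × £230 = £9,200
Damages plus late penalty: £610 + £9,200 = £9,810
Costs and fees: 10% of £9,810 = £981
Total recovery: £9,810 + £981 = £10,791

Recovery: £10,791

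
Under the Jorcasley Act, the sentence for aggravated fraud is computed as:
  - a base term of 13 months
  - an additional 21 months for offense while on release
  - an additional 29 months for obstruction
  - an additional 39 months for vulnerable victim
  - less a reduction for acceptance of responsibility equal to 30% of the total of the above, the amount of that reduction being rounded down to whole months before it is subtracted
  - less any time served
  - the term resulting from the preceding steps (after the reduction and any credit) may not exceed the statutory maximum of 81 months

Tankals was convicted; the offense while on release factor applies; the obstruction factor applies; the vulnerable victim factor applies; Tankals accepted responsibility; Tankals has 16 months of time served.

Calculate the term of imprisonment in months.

Offense while on release enhancement: +21 months
Obstruction enhancement: +29 months
Vulnerable victim enhancement: +39 months
Adjusted term: 13 months + 21 months + 29 months + 39 months = 102 months
Acceptance of responsibility reduction: 30% of 102 months = 30 months (rounded down)
After reduction: 102 − 30 = 72 months
Less time served: 72 months − 16 months = 56 months
Cap at 81 months: 56 months is within the cap, no reduction.

Sentence: 56 months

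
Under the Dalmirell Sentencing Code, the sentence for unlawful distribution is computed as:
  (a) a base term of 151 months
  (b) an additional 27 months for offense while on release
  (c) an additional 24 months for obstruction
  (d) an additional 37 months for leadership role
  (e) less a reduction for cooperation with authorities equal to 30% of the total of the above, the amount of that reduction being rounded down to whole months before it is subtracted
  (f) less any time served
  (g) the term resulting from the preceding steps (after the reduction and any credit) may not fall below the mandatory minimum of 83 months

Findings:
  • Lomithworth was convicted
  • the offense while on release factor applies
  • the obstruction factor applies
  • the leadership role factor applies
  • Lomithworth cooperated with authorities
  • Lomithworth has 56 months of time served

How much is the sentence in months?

112 months

Offense while on release enhancement: +27 months
Obstruction enhancement: +24 months
Leadership role enhancement: +37 months
Adjusted term: 151 months + 27 months + 24 months + 37 months = 239 months
Cooperation with authorities reduction: 30% of 239 months = 71 months (rounded down)
After reduction: 239 − 71 = 168 months
Less time served: 168 months − 56 months = 112 months
Minimum 83 months: 112 months meets the minimum, no increase.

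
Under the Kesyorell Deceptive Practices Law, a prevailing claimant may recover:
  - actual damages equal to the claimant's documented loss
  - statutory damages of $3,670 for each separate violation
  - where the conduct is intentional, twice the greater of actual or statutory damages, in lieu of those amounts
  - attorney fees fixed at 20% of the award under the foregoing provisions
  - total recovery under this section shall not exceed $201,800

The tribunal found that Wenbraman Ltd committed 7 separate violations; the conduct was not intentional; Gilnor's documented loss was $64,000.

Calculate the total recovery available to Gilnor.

$107,628

Statutory damages: 7 × $3,670 = $25,690
Conduct not intentional: the in-lieu enhancement does not apply.
Actual plus statutory damages: $64,000 + $25,690 = $89,690
Attorney fees: 20% of $89,690 = $17,938
Total before cap: $89,690 + $17,938 = $107,628
Cap at $201,800: $107,628 is within the cap, no reduction.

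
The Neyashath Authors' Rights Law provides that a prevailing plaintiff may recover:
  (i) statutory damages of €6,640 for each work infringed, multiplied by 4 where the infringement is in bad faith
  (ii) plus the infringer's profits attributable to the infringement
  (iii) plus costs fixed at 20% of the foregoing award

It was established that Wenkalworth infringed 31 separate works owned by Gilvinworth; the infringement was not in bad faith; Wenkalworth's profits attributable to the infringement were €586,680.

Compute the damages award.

Statutory damages: 31 × €6,640 = €205,840
Infringement not in bad faith: no ×4 enhancement.
Combined award: €205,840 + €586,680 = €792,520
Costs: 20% of €792,520 = €158,504
Award plus costs: €792,520 + €158,504 = €951,024

€951,024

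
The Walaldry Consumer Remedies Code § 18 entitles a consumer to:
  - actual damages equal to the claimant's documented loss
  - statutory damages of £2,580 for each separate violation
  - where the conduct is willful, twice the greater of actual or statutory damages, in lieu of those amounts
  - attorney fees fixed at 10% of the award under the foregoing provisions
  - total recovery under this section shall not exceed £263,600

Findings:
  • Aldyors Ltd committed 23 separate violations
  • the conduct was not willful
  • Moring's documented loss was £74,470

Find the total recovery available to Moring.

Statutory damages: 23 × £2,580 = £59,340
Conduct not willful: the in-lieu enhancement does not apply.
Actual plus statutory damages: £74,470 + £59,340 = £133,810
Attorney fees: 10% of £133,810 = £13,381
Total before cap: £133,810 + £13,381 = £147,191
Cap at £263,600: £147,191 is within the cap, no reduction.

£147,191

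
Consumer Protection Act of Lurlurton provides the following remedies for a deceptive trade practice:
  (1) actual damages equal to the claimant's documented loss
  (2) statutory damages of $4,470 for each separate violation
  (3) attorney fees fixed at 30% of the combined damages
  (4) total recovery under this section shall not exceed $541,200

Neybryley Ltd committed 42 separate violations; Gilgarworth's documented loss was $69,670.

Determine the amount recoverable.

$334,633

Statutory damages: 42 × $4,470 = $187,740
Combined damages: $69,670 + $187,740 = $257,410
Attorney fees: 30% of $257,410 = $77,223
Total before cap: $257,410 + $77,223 = $334,633
Cap at $541,200: $334,633 is within the cap, no reduction.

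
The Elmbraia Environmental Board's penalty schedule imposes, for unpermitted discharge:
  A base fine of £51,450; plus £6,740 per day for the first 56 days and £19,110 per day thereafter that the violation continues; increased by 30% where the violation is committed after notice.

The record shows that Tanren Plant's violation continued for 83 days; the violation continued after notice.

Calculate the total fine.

£1,228,318

First 56 days: 56 × £6,740 = £377,440
Remaining days: (83 − 56) × £19,110 = £515,970
Per-day component: £377,440 + £515,970 = £893,410
Base plus per-day: £51,450 + £893,410 = £944,860
Enhancement: 30% of £944,860 = £283,458
Enhanced fine: £944,860 + £283,458 = £1,228,318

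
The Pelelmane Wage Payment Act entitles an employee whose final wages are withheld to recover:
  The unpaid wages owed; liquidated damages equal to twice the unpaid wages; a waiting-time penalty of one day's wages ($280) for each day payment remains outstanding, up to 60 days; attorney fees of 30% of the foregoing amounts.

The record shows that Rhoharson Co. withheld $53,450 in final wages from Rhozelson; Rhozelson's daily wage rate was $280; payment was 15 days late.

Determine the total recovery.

Doubled: 2 × $53,450 = $106,900
Penalty days: min(15, 60) = 15
Waiting-time penalty: 15 × $280 = $4,200
Subtotal: $53,450 + $106,900 + $4,200 = $164,550
Attorney fees: 30% of $164,550 = $49,365
Total award: $164,550 + $49,365 = $213,915

$213,915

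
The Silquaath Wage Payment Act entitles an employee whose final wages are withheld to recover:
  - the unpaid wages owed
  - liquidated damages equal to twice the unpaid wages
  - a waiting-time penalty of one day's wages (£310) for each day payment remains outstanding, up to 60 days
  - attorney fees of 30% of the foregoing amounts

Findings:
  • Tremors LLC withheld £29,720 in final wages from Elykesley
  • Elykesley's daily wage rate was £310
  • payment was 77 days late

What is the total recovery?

Total award: £140,088

Doubled: 2 × £29,720 = £59,440
Penalty days: min(77, 60) = 60
Waiting-time penalty: 60 × £310 = £18,600
Subtotal: £29,720 + £59,440 + £18,600 = £107,760
Attorney fees: 30% of £107,760 = £32,328
Total award: £107,760 + £32,328 = £140,088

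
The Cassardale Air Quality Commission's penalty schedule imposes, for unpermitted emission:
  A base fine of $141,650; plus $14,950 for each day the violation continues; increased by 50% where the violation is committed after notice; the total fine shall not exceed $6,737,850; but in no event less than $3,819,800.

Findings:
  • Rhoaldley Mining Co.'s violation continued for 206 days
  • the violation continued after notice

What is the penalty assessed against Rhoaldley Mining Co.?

Civil penalty: $4,832,025

Per-day component: 206 × $14,950 = $3,079,700
Base plus per-day: $141,650 + $3,079,700 = $3,221,350
Enhancement: 50% of $3,221,350 = $1,610,675
Enhanced fine: $3,221,350 + $1,610,675 = $4,832,025
Cap at $6,737,850: $4,832,025 is within the cap, no reduction.
Minimum $3,819,800: $4,832,025 meets the minimum, no increase.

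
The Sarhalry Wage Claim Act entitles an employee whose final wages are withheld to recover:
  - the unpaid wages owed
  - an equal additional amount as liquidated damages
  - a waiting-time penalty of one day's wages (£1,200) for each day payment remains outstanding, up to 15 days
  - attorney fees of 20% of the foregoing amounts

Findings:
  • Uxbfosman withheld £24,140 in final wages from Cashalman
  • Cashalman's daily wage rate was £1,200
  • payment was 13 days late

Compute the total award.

£76,656

Liquidated damages (equal amount): £24,140
Penalty days: min(13, 15) = 13
Waiting-time penalty: 13 × £1,200 = £15,600
Subtotal: £24,140 + £24,140 + £15,600 = £63,880
Attorney fees: 20% of £63,880 = £12,776
Total award: £63,880 + £12,776 = £76,656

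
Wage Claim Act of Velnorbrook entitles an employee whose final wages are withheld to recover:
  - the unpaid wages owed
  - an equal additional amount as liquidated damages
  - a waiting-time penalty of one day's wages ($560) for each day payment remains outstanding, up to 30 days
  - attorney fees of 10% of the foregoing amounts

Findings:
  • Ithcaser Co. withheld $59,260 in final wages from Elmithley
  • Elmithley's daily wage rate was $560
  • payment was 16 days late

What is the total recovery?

$140,228

Liquidated damages (equal amount): $59,260
Penalty days: min(16, 30) = 16
Waiting-time penalty: 16 × $560 = $8,960
Subtotal: $59,260 + $59,260 + $8,960 = $127,480
Attorney fees: 10% of $127,480 = $12,748
Total award: $127,480 + $12,748 = $140,228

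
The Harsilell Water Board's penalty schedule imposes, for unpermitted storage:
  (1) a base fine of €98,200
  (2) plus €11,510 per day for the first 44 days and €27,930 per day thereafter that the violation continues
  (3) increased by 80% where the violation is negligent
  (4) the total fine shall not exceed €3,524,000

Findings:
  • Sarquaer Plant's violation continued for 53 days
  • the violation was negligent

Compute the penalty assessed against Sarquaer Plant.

First 44 days: 44 × €11,510 = €506,440
Remaining days: (53 − 44) × €27,930 = €251,370
Per-day component: €506,440 + €251,370 = €757,810
Base plus per-day: €98,200 + €757,810 = €856,010
Enhancement: 80% of €856,010 = €684,808
Enhanced fine: €856,010 + €684,808 = €1,540,818
Cap at €3,524,000: €1,540,818 is within the cap, no reduction.

Civil penalty: €1,540,818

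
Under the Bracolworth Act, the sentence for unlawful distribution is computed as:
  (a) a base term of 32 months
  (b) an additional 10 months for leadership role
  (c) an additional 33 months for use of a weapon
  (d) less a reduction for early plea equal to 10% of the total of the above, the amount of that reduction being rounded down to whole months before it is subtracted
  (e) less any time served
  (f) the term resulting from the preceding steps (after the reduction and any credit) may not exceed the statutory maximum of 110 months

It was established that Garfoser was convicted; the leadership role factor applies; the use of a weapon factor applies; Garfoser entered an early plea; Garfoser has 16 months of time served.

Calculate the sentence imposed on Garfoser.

Sentence: 52 months

Leadership role enhancement: +10 months
Use of a weapon enhancement: +33 months
Adjusted term: 32 months + 10 months + 33 months = 75 months
Early plea reduction: 10% of 75 months = 7 months (rounded down)
After reduction: 75 − 7 = 68 months
Less time served: 68 months − 16 months = 52 months
Cap at 110 months: 52 months is within the cap, no reduction.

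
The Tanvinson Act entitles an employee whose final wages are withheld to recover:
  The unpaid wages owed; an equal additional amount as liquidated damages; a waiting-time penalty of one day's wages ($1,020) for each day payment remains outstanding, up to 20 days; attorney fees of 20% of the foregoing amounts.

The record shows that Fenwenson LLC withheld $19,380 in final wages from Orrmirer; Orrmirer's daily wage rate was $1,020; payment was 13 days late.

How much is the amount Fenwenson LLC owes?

Total award: $62,424

Liquidated damages (equal amount): $19,380
Penalty days: min(13, 20) = 13
Waiting-time penalty: 13 × $1,020 = $13,260
Subtotal: $19,380 + $19,380 + $13,260 = $52,020
Attorney fees: 20% of $52,020 = $10,404
Total award: $52,020 + $10,404 = $62,424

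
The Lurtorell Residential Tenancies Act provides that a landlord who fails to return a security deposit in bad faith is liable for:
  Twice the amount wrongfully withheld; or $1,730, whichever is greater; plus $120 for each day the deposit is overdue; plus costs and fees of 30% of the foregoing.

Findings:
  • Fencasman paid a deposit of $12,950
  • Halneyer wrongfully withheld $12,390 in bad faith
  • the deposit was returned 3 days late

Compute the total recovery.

$32,682

Doubled: 2 × $12,390 = $24,780
Minimum $1,730: $24,780 meets the minimum, no increase.
Late-return penalty: 3 × $120 = $360
Damages plus late penalty: $24,780 + $360 = $25,140
Costs and fees: 30% of $25,140 = $7,542
Total recovery: $25,140 + $7,542 = $32,682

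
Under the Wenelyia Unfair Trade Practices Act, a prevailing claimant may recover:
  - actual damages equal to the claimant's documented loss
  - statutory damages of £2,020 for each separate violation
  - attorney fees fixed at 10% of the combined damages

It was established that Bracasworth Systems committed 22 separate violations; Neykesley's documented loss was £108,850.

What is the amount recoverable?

Statutory damages: 22 × £2,020 = £44,440
Combined damages: £108,850 + £44,440 = £153,290
Attorney fees: 10% of £153,290 = £15,329
Total recovery: £153,290 + £15,329 = £168,619

£168,619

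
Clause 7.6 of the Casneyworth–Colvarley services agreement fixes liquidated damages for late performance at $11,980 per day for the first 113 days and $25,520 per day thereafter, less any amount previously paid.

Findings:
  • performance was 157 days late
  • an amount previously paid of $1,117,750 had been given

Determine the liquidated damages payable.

First 113 days: 113 × $11,980 = $1,353,740
Remaining days: (157 − 113) × $25,520 = $1,122,880
Accrued per-day damages: $1,353,740 + $1,122,880 = $2,476,620
Less amount previously paid: $2,476,620 − $1,117,750 = $1,358,870

$1,358,870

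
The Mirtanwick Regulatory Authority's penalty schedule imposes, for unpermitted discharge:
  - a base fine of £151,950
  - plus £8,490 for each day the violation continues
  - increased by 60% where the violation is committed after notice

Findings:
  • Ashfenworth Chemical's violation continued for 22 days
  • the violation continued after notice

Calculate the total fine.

Per-day component: 22 × £8,490 = £186,780
Base plus per-day: £151,950 + £186,780 = £338,730
Enhancement: 60% of £338,730 = £203,238
Enhanced fine: £338,730 + £203,238 = £541,968

£541,968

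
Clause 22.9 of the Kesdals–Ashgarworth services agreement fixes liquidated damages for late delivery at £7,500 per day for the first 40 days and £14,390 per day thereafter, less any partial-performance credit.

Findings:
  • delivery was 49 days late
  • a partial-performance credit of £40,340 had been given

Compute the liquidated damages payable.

£389,170

First 40 days: 40 × £7,500 = £300,000
Remaining days: (49 − 40) × £14,390 = £129,510
Accrued per-day damages: £300,000 + £129,510 = £429,510
Less partial-performance credit: £429,510 − £40,340 = £389,170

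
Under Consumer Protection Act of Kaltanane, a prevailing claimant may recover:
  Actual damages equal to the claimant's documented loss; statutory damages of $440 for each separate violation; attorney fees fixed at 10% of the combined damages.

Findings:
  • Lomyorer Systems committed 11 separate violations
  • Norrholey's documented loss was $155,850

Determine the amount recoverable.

Total recovery: $176,759

Statutory damages: 11 × $440 = $4,840
Combined damages: $155,850 + $4,840 = $160,690
Attorney fees: 10% of $160,690 = $16,069
Total recovery: $160,690 + $16,069 = $176,759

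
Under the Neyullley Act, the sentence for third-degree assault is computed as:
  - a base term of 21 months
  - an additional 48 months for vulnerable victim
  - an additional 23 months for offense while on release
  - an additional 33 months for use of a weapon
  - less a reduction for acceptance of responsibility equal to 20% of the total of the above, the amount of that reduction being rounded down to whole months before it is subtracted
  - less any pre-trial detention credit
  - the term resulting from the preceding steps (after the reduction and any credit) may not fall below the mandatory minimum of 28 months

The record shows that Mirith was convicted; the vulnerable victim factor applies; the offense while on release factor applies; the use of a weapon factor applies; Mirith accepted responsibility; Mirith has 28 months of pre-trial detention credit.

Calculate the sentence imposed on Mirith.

Vulnerable victim enhancement: +48 months
Offense while on release enhancement: +23 months
Use of a weapon enhancement: +33 months
Adjusted term: 21 months + 48 months + 23 months + 33 months = 125 months
Acceptance of responsibility reduction: 20% of 125 months = 25 months (rounded down)
After reduction: 125 − 25 = 100 months
Less pre-trial detention credit: 100 months − 28 months = 72 months
Minimum 28 months: 72 months meets the minimum, no increase.

72 months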